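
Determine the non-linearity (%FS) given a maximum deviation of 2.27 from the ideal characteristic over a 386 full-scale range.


Linearity error = (max deviation / full scale) * 100%.
Linearity = (2.27 / 386) * 100
Linearity = 0.588 %FS

0.588 %FS


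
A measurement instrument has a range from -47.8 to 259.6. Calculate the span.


Span = upper range - lower range.
Span = 259.6 - (-47.8)
Span = 307.4

307.4


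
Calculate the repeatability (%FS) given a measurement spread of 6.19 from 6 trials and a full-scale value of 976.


Repeatability = (spread / full scale) * 100%.
R = (6.19 / 976) * 100
R = 0.634 %FS

0.634 %FS


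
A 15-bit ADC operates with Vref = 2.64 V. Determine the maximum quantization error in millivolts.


The maximum quantization error is +/- LSB/2.
LSB = Vref / 2^n = 2.64 / 32768 = 8.057e-05 V
Max error = LSB / 2 = 8.057e-05 / 2 = 4.028e-05 V
Max error = 0.0403 mV

0.0403 mV


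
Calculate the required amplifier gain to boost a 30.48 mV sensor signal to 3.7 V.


Gain = Vout / Vin (converting to same units).
G = 3.7 V / 30.48 mV
G = 3700.0 mV / 30.48 mV
G = 121.39

121.39


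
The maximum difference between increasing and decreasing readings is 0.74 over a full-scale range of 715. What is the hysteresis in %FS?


Hysteresis = (max difference / full scale) * 100%.
H = (0.74 / 715) * 100
H = 0.103 %FS

0.103 %FS


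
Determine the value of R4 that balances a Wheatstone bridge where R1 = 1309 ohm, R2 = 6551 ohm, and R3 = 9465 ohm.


At balance: R1*R4 = R2*R3, so R4 = R2*R3/R1.
R4 = 6551 * 9465 / 1309
R4 = 62005215 / 1309
R4 = 47368.38 ohm

47368.38 ohm


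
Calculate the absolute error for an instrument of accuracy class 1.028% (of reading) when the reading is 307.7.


Absolute error = (accuracy% / 100) * reading.
Error = (1.028 / 100) * 307.7
Error = 0.01028 * 307.7
Error = 3.1632

3.1632


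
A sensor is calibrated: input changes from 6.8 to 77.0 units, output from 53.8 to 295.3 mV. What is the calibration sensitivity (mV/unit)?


Sensitivity = (y2 - y1) / (x2 - x1).
S = (295.3 - 53.8) / (77.0 - 6.8)
S = 241.5 / 70.2
S = 3.4402 mV/unit

3.4402 mV/unit


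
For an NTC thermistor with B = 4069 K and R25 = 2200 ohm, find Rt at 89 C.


NTC thermistor equation: Rt = R25 * exp(B * (1/T - 1/T25)).
T in Kelvin: 362.15 K, T25 = 298.15 K
1/T - 1/T25 = 1/362.15 - 1/298.15 = -0.00059273
B * (1/T - 1/T25) = 4069 * -0.00059273 = -2.4118
Rt = 2200 * exp(-2.4118) = 197.2 ohm

197.2 ohm


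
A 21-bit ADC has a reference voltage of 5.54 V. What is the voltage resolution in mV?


The resolution (LSB) of an ADC is Vref / 2^n.
LSB = 5.54 / 2^21
LSB = 5.54 / 2097152
LSB = 2.64e-06 V = 0.00264168 mV

0.00264168 mV


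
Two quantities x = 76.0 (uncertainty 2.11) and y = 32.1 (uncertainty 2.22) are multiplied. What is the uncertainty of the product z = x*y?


For a product z = x*y, the relative uncertainty is:
uz/z = sqrt((ux/x)^2 + (uy/y)^2)
Relative uncertainties: ux/x = 2.11/76.0 = 0.027763
uy/y = 2.22/32.1 = 0.069159
z = 76.0 * 32.1 = 2439.6
uz = 2439.6 * sqrt(0.027763^2 + 0.069159^2) = 181.807

181.807


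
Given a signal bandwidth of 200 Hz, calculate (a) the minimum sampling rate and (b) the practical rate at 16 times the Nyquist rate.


By Nyquist theorem, fs_min = 2 * fmax.
fs_min = 2 * 200 = 400 Hz
Practical rate = 16 * fs_min = 16 * 400 = 6400 Hz

fs_min = 400 Hz, fs_practical = 6400 Hz


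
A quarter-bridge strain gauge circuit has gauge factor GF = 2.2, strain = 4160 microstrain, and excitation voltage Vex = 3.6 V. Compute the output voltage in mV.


Quarter bridge output: Vout = (GF * epsilon * Vex) / 4.
Vout = (2.2 * 4160e-6 * 3.6) / 4
Vout = 0.0329472 / 4 V
Vout = 0.0082368 V = 8.2368 mV

8.2368 mV


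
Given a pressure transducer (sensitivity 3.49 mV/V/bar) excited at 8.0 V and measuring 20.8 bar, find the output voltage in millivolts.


Output = sensitivity * Vex * P.
Vout = 3.49 * 8.0 * 20.8
Vout = 27.92 * 20.8
Vout = 580.74 mV

580.74 mV


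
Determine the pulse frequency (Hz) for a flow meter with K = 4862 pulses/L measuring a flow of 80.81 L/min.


Frequency = K * Q / 60 (converting L/min to L/s).
f = 4862 * 80.81 / 60
f = 392898.22 / 60
f = 6548.3 Hz

6548.3 Hz


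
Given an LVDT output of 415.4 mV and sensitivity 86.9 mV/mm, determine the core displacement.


Displacement = Vout / sensitivity.
d = 415.4 / 86.9
d = 4.78 mm

4.78 mm


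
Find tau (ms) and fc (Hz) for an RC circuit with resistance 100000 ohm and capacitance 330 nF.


Time constant: tau = R * C.
tau = 100000 * 3.30e-07 = 0.033 s
tau = 33.0 ms
Cutoff frequency: fc = 1 / (2*pi*R*C).
fc = 1 / (2*pi*0.033) = 4.82 Hz

tau = 33.0 ms, fc = 4.82 Hz


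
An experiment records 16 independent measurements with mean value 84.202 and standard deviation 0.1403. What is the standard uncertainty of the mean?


The standard uncertainty for Type A evaluation is u = s / sqrt(n).
u = 0.1403 / sqrt(16)
u = 0.1403 / 4.0
u = 0.0351

0.0351


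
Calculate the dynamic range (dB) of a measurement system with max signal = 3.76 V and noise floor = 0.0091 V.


Dynamic range = 20 * log10(Vmax / Vnoise).
DR = 20 * log10(3.76 / 0.0091)
DR = 20 * log10(413.19)
DR = 52.32 dB

52.32 dB


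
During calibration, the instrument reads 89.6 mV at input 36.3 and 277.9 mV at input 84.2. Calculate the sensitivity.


Sensitivity = (y2 - y1) / (x2 - x1).
S = (277.9 - 89.6) / (84.2 - 36.3)
S = 188.3 / 47.9
S = 3.9311 mV/unit

3.9311 mV/unit


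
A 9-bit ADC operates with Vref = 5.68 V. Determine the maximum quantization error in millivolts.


The maximum quantization error is +/- LSB/2.
LSB = Vref / 2^n = 5.68 / 512 = 0.01109375 V
Max error = LSB / 2 = 0.01109375 / 2 = 0.00554687 V
Max error = 5.5469 mV

5.5469 mV


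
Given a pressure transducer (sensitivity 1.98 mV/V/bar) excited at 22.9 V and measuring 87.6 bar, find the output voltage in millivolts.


Output = sensitivity * Vex * P.
Vout = 1.98 * 22.9 * 87.6
Vout = 45.342 * 87.6
Vout = 3971.96 mV

3971.96 mV


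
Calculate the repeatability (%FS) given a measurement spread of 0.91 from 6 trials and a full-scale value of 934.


Repeatability = (spread / full scale) * 100%.
R = (0.91 / 934) * 100
R = 0.097 %FS

0.097 %FS


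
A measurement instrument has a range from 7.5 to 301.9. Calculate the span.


Span = upper range - lower range.
Span = 301.9 - (7.5)
Span = 294.4

294.4


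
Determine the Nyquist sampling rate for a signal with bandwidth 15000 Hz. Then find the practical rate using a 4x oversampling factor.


By Nyquist theorem, fs_min = 2 * fmax.
fs_min = 2 * 15000 = 30000 Hz
Practical rate = 4 * fs_min = 4 * 30000 = 120000 Hz

fs_min = 30000 Hz, fs_practical = 120000 Hz


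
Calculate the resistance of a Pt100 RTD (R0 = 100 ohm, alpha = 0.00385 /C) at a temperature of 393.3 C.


The RTD equation: Rt = R0 * (1 + alpha * T).
Rt = 100 * (1 + 0.00385 * 393.3)
Rt = 100 * (1 + 1.514205)
Rt = 100 * 2.514205
Rt = 251.421 ohm

251.421 ohm


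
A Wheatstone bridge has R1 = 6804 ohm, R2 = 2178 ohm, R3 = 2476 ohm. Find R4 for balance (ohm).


At balance: R1*R4 = R2*R3, so R4 = R2*R3/R1.
R4 = 2178 * 2476 / 6804
R4 = 5392728 / 6804
R4 = 792.58 ohm

792.58 ohm


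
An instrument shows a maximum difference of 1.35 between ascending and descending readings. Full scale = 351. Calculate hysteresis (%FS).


Hysteresis = (max difference / full scale) * 100%.
H = (1.35 / 351) * 100
H = 0.385 %FS

0.385 %FS


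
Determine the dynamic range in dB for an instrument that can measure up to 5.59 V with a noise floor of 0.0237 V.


Dynamic range = 20 * log10(Vmax / Vnoise).
DR = 20 * log10(5.59 / 0.0237)
DR = 20 * log10(235.86)
DR = 47.45 dB

47.45 dB


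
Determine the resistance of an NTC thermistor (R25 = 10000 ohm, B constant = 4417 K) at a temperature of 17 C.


NTC thermistor equation: Rt = R25 * exp(B * (1/T - 1/T25)).
T in Kelvin: 290.15 K, T25 = 298.15 K
1/T - 1/T25 = 1/290.15 - 1/298.15 = 9.248e-05
B * (1/T - 1/T25) = 4417 * 9.248e-05 = 0.4085
Rt = 10000 * exp(0.4085) = 15045.1 ohm

15045.1 ohm


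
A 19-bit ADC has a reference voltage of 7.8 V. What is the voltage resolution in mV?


The resolution (LSB) of an ADC is Vref / 2^n.
LSB = 7.8 / 2^19
LSB = 7.8 / 524288
LSB = 1.488e-05 V = 0.01487732 mV

0.01487732 mV


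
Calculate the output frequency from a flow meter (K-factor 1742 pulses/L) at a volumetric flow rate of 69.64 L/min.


Frequency = K * Q / 60 (converting L/min to L/s).
f = 1742 * 69.64 / 60
f = 121312.88 / 60
f = 2021.88 Hz

2021.88 Hz


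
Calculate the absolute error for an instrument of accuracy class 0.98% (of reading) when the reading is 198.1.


Absolute error = (accuracy% / 100) * reading.
Error = (0.98 / 100) * 198.1
Error = 0.0098 * 198.1
Error = 1.9414

1.9414


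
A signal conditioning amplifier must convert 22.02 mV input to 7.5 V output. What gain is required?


Gain = Vout / Vin (converting to same units).
G = 7.5 V / 22.02 mV
G = 7500.0 mV / 22.02 mV
G = 340.6

340.6


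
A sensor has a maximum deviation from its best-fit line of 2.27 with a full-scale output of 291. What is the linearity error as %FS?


Linearity error = (max deviation / full scale) * 100%.
Linearity = (2.27 / 291) * 100
Linearity = 0.78 %FS

0.78 %FS


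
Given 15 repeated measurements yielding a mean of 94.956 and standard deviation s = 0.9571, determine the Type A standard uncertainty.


The standard uncertainty for Type A evaluation is u = s / sqrt(n).
u = 0.9571 / sqrt(15)
u = 0.9571 / 3.873
u = 0.2471

0.2471


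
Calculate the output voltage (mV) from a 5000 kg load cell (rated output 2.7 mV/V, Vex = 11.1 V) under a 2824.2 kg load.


Vout = rated_output * Vex * (load / capacity).
Vout = 2.7 * 11.1 * (2824.2 / 5000)
Vout = 2.7 * 11.1 * 0.56484
Vout = 16.928 mV

16.928 mV


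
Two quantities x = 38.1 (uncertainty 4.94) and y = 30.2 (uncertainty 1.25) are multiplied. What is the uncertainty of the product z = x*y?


For a product z = x*y, the relative uncertainty is:
uz/z = sqrt((ux/x)^2 + (uy/y)^2)
Relative uncertainties: ux/x = 4.94/38.1 = 0.129659
uy/y = 1.25/30.2 = 0.041391
z = 38.1 * 30.2 = 1150.6
uz = 1150.6 * sqrt(0.129659^2 + 0.041391^2) = 156.605

156.605


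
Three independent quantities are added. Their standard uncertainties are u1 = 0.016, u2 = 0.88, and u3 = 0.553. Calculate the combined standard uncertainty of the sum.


For a sum of independent quantities, uc = sqrt(u1^2 + u2^2 + u3^2).
uc = sqrt(0.016^2 + 0.88^2 + 0.553^2)
uc = sqrt(0.000256 + 0.7744 + 0.305809)
uc = 1.0395

1.0395


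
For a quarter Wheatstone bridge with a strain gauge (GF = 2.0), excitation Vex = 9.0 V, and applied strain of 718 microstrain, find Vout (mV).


Quarter bridge output: Vout = (GF * epsilon * Vex) / 4.
Vout = (2.0 * 718e-6 * 9.0) / 4
Vout = 0.012924 / 4 V
Vout = 0.003231 V = 3.231 mV

3.231 mV


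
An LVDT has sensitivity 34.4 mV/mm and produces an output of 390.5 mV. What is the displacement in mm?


Displacement = Vout / sensitivity.
d = 390.5 / 34.4
d = 11.352 mm

11.352 mm


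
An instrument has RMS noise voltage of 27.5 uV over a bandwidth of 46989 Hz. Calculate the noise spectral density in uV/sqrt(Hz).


Noise spectral density = Vrms / sqrt(BW).
NSD = 27.5 / sqrt(46989)
NSD = 27.5 / 216.7695
NSD = 0.1269 uV/sqrt(Hz)

0.1269 uV/sqrt(Hz)


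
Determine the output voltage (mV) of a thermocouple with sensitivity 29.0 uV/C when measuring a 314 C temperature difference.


The thermocouple output V = sensitivity * dT.
V = 29.0 uV/C * 314 C
V = 9106.0 uV
V = 9.106 mV

9.106 mV


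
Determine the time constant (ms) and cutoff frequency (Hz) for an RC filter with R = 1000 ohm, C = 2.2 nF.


Time constant: tau = R * C.
tau = 1000 * 2.20e-09 = 2.2e-06 s
tau = 0.0022 ms
Cutoff frequency: fc = 1 / (2*pi*R*C).
fc = 1 / (2*pi*2.2e-06) = 72343.16 Hz

tau = 0.0022 ms, fc = 72343.16 Hz


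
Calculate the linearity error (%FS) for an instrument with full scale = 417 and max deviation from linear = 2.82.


Linearity error = (max deviation / full scale) * 100%.
Linearity = (2.82 / 417) * 100
Linearity = 0.676 %FS

0.676 %FS


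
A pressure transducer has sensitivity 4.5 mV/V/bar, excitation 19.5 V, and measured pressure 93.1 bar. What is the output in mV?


Output = sensitivity * Vex * P.
Vout = 4.5 * 19.5 * 93.1
Vout = 87.75 * 93.1
Vout = 8169.52 mV

8169.52 mV


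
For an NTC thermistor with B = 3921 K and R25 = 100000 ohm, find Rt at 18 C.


NTC thermistor equation: Rt = R25 * exp(B * (1/T - 1/T25)).
T in Kelvin: 291.15 K, T25 = 298.15 K
1/T - 1/T25 = 1/291.15 - 1/298.15 = 8.064e-05
B * (1/T - 1/T25) = 3921 * 8.064e-05 = 0.3162
Rt = 100000 * exp(0.3162) = 137188.6 ohm

137188.6 ohm


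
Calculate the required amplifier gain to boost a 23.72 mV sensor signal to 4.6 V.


Gain = Vout / Vin (converting to same units).
G = 4.6 V / 23.72 mV
G = 4600.0 mV / 23.72 mV
G = 193.93

193.93


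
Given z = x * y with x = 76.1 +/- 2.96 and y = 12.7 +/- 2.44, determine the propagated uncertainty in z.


For a product z = x*y, the relative uncertainty is:
uz/z = sqrt((ux/x)^2 + (uy/y)^2)
Relative uncertainties: ux/x = 2.96/76.1 = 0.038896
uy/y = 2.44/12.7 = 0.192126
z = 76.1 * 12.7 = 966.5
uz = 966.5 * sqrt(0.038896^2 + 0.192126^2) = 189.451

189.451


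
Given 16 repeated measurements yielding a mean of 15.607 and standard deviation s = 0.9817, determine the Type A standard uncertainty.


The standard uncertainty for Type A evaluation is u = s / sqrt(n).
u = 0.9817 / sqrt(16)
u = 0.9817 / 4.0
u = 0.2454

0.2454


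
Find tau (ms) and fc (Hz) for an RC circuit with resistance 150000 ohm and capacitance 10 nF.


Time constant: tau = R * C.
tau = 150000 * 1.00e-08 = 0.0015 s
tau = 1.5 ms
Cutoff frequency: fc = 1 / (2*pi*R*C).
fc = 1 / (2*pi*0.0015) = 106.1 Hz

tau = 1.5 ms, fc = 106.1 Hz


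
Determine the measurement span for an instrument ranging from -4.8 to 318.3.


Span = upper range - lower range.
Span = 318.3 - (-4.8)
Span = 323.1

323.1


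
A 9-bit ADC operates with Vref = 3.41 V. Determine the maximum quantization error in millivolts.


The maximum quantization error is +/- LSB/2.
LSB = Vref / 2^n = 3.41 / 512 = 0.00666016 V
Max error = LSB / 2 = 0.00666016 / 2 = 0.00333008 V
Max error = 3.3301 mV

3.3301 mV


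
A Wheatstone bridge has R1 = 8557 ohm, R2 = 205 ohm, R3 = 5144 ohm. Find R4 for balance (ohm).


At balance: R1*R4 = R2*R3, so R4 = R2*R3/R1.
R4 = 205 * 5144 / 8557
R4 = 1054520 / 8557
R4 = 123.23 ohm

123.23 ohm


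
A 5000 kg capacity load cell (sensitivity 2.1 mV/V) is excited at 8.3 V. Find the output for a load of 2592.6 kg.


Vout = rated_output * Vex * (load / capacity).
Vout = 2.1 * 8.3 * (2592.6 / 5000)
Vout = 2.1 * 8.3 * 0.51852
Vout = 9.038 mV

9.038 mV


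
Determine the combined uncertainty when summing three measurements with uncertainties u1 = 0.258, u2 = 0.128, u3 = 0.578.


For a sum of independent quantities, uc = sqrt(u1^2 + u2^2 + u3^2).
uc = sqrt(0.258^2 + 0.128^2 + 0.578^2)
uc = sqrt(0.066564 + 0.016384 + 0.334084)
uc = 0.6458

0.6458


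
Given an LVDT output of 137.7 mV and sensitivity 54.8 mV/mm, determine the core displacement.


Displacement = Vout / sensitivity.
d = 137.7 / 54.8
d = 2.513 mm

2.513 mm


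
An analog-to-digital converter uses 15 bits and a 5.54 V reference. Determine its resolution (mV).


The resolution (LSB) of an ADC is Vref / 2^n.
LSB = 5.54 / 2^15
LSB = 5.54 / 32768
LSB = 0.00016907 V = 0.16906738 mV

0.16906738 mV


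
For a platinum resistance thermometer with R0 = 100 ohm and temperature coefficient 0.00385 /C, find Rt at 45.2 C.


The RTD equation: Rt = R0 * (1 + alpha * T).
Rt = 100 * (1 + 0.00385 * 45.2)
Rt = 100 * (1 + 0.17402)
Rt = 100 * 1.17402
Rt = 117.402 ohm

117.402 ohm


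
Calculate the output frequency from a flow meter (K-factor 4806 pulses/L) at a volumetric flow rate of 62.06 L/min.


Frequency = K * Q / 60 (converting L/min to L/s).
f = 4806 * 62.06 / 60
f = 298260.36 / 60
f = 4971.01 Hz

4971.01 Hz


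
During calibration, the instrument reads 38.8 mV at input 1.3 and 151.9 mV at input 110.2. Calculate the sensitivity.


Sensitivity = (y2 - y1) / (x2 - x1).
S = (151.9 - 38.8) / (110.2 - 1.3)
S = 113.1 / 108.9
S = 1.0386 mV/unit

1.0386 mV/unit


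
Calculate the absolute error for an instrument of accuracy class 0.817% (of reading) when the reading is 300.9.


Absolute error = (accuracy% / 100) * reading.
Error = (0.817 / 100) * 300.9
Error = 0.00817 * 300.9
Error = 2.4584

2.4584


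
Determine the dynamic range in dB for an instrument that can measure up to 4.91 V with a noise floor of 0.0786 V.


Dynamic range = 20 * log10(Vmax / Vnoise).
DR = 20 * log10(4.91 / 0.0786)
DR = 20 * log10(62.47)
DR = 35.91 dB

35.91 dB


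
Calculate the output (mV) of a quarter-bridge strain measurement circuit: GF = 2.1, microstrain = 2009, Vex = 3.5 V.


Quarter bridge output: Vout = (GF * epsilon * Vex) / 4.
Vout = (2.1 * 2009e-6 * 3.5) / 4
Vout = 0.01476615 / 4 V
Vout = 0.00369154 V = 3.6915 mV

3.6915 mV


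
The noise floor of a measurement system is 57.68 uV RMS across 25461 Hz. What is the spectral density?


Noise spectral density = Vrms / sqrt(BW).
NSD = 57.68 / sqrt(25461)
NSD = 57.68 / 159.565
NSD = 0.3615 uV/sqrt(Hz)

0.3615 uV/sqrt(Hz)


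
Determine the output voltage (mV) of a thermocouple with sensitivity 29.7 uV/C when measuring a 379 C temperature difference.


The thermocouple output V = sensitivity * dT.
V = 29.7 uV/C * 379 C
V = 11256.3 uV
V = 11.256 mV

11.256 mV


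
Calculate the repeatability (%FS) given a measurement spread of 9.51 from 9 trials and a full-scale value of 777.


Repeatability = (spread / full scale) * 100%.
R = (9.51 / 777) * 100
R = 1.224 %FS

1.224 %FS


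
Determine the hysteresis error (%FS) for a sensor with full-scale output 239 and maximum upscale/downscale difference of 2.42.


Hysteresis = (max difference / full scale) * 100%.
H = (2.42 / 239) * 100
H = 1.013 %FS

1.013 %FS


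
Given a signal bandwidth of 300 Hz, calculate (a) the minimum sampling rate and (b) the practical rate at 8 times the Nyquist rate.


By Nyquist theorem, fs_min = 2 * fmax.
fs_min = 2 * 300 = 600 Hz
Practical rate = 8 * fs_min = 8 * 600 = 4800 Hz

fs_min = 600 Hz, fs_practical = 4800 Hz


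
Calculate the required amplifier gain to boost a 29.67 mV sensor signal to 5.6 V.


Gain = Vout / Vin (converting to same units).
G = 5.6 V / 29.67 mV
G = 5600.0 mV / 29.67 mV
G = 188.74

188.74


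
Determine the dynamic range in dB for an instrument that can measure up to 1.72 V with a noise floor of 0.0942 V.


Dynamic range = 20 * log10(Vmax / Vnoise).
DR = 20 * log10(1.72 / 0.0942)
DR = 20 * log10(18.26)
DR = 25.23 dB

25.23 dB


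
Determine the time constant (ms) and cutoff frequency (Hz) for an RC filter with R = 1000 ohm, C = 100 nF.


Time constant: tau = R * C.
tau = 1000 * 1.00e-07 = 0.0001 s
tau = 0.1 ms
Cutoff frequency: fc = 1 / (2*pi*R*C).
fc = 1 / (2*pi*0.0001) = 1591.55 Hz

tau = 0.1 ms, fc = 1591.55 Hz


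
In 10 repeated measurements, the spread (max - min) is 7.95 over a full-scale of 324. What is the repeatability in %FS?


Repeatability = (spread / full scale) * 100%.
R = (7.95 / 324) * 100
R = 2.454 %FS

2.454 %FS


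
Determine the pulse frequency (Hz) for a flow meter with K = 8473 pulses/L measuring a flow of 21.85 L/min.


Frequency = K * Q / 60 (converting L/min to L/s).
f = 8473 * 21.85 / 60
f = 185135.05 / 60
f = 3085.58 Hz

3085.58 Hz


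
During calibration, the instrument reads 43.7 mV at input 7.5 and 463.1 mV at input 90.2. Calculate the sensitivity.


Sensitivity = (y2 - y1) / (x2 - x1).
S = (463.1 - 43.7) / (90.2 - 7.5)
S = 419.4 / 82.7
S = 5.0713 mV/unit

5.0713 mV/unit


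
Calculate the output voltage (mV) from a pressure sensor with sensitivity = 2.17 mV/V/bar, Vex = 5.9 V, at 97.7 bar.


Output = sensitivity * Vex * P.
Vout = 2.17 * 5.9 * 97.7
Vout = 12.803 * 97.7
Vout = 1250.85 mV

1250.85 mV


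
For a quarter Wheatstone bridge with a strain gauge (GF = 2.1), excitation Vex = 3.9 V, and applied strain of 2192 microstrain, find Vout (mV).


Quarter bridge output: Vout = (GF * epsilon * Vex) / 4.
Vout = (2.1 * 2192e-6 * 3.9) / 4
Vout = 0.01795248 / 4 V
Vout = 0.00448812 V = 4.4881 mV

4.4881 mV


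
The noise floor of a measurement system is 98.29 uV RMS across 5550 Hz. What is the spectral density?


Noise spectral density = Vrms / sqrt(BW).
NSD = 98.29 / sqrt(5550)
NSD = 98.29 / 74.4983
NSD = 1.3194 uV/sqrt(Hz)

1.3194 uV/sqrt(Hz)


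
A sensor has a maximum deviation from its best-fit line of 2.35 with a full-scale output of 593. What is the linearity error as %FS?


Linearity error = (max deviation / full scale) * 100%.
Linearity = (2.35 / 593) * 100
Linearity = 0.396 %FS

0.396 %FS


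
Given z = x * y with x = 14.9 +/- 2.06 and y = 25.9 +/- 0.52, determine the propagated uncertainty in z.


For a product z = x*y, the relative uncertainty is:
uz/z = sqrt((ux/x)^2 + (uy/y)^2)
Relative uncertainties: ux/x = 2.06/14.9 = 0.138255
uy/y = 0.52/25.9 = 0.020077
z = 14.9 * 25.9 = 385.9
uz = 385.9 * sqrt(0.138255^2 + 0.020077^2) = 53.914

53.914


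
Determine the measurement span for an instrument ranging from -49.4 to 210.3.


Span = upper range - lower range.
Span = 210.3 - (-49.4)
Span = 259.7

259.7


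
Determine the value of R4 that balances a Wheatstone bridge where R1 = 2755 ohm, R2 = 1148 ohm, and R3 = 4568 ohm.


At balance: R1*R4 = R2*R3, so R4 = R2*R3/R1.
R4 = 1148 * 4568 / 2755
R4 = 5244064 / 2755
R4 = 1903.47 ohm

1903.47 ohm


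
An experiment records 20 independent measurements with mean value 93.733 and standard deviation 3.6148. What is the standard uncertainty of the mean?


The standard uncertainty for Type A evaluation is u = s / sqrt(n).
u = 3.6148 / sqrt(20)
u = 3.6148 / 4.4721
u = 0.8083

0.8083


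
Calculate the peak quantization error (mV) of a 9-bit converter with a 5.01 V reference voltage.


The maximum quantization error is +/- LSB/2.
LSB = Vref / 2^n = 5.01 / 512 = 0.00978516 V
Max error = LSB / 2 = 0.00978516 / 2 = 0.00489258 V
Max error = 4.8926 mV

4.8926 mV


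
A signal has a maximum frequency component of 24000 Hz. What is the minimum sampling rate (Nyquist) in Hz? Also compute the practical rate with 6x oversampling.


By Nyquist theorem, fs_min = 2 * fmax.
fs_min = 2 * 24000 = 48000 Hz
Practical rate = 6 * fs_min = 6 * 48000 = 288000 Hz

fs_min = 48000 Hz, fs_practical = 288000 Hz


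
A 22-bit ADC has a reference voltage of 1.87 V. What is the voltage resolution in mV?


The resolution (LSB) of an ADC is Vref / 2^n.
LSB = 1.87 / 2^22
LSB = 1.87 / 4194304
LSB = 4.5e-07 V = 0.00044584 mV

0.00044584 mV


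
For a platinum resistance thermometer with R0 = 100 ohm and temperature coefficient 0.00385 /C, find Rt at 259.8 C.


The RTD equation: Rt = R0 * (1 + alpha * T).
Rt = 100 * (1 + 0.00385 * 259.8)
Rt = 100 * (1 + 1.00023)
Rt = 100 * 2.00023
Rt = 200.023 ohm

200.023 ohm


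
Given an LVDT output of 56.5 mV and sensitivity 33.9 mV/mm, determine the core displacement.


Displacement = Vout / sensitivity.
d = 56.5 / 33.9
d = 1.667 mm

1.667 mm


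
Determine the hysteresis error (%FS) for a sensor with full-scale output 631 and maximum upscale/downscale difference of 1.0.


Hysteresis = (max difference / full scale) * 100%.
H = (1.0 / 631) * 100
H = 0.158 %FS

0.158 %FS


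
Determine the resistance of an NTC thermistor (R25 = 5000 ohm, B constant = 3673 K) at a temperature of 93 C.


NTC thermistor equation: Rt = R25 * exp(B * (1/T - 1/T25)).
T in Kelvin: 366.15 K, T25 = 298.15 K
1/T - 1/T25 = 1/366.15 - 1/298.15 = -0.0006229
B * (1/T - 1/T25) = 3673 * -0.0006229 = -2.2879
Rt = 5000 * exp(-2.2879) = 507.4 ohm

507.4 ohm


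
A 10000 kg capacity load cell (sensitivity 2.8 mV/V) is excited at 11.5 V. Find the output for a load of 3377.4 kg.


Vout = rated_output * Vex * (load / capacity).
Vout = 2.8 * 11.5 * (3377.4 / 10000)
Vout = 2.8 * 11.5 * 0.33774
Vout = 10.875 mV

10.875 mV


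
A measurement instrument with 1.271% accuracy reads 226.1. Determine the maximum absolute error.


Absolute error = (accuracy% / 100) * reading.
Error = (1.271 / 100) * 226.1
Error = 0.01271 * 226.1
Error = 2.8737

2.8737


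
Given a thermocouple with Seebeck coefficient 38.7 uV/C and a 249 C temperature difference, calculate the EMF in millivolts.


The thermocouple output V = sensitivity * dT.
V = 38.7 uV/C * 249 C
V = 9636.3 uV
V = 9.636 mV

9.636 mV


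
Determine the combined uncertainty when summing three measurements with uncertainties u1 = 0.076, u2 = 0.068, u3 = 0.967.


For a sum of independent quantities, uc = sqrt(u1^2 + u2^2 + u3^2).
uc = sqrt(0.076^2 + 0.068^2 + 0.967^2)
uc = sqrt(0.005776 + 0.004624 + 0.935089)
uc = 0.9724

0.9724


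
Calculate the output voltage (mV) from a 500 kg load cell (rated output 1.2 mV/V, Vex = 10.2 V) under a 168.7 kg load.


Vout = rated_output * Vex * (load / capacity).
Vout = 1.2 * 10.2 * (168.7 / 500)
Vout = 1.2 * 10.2 * 0.3374
Vout = 4.13 mV

4.13 mV


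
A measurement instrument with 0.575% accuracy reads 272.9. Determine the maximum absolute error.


Absolute error = (accuracy% / 100) * reading.
Error = (0.575 / 100) * 272.9
Error = 0.00575 * 272.9
Error = 1.5692

1.5692


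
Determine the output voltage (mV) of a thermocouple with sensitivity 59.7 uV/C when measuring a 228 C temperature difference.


The thermocouple output V = sensitivity * dT.
V = 59.7 uV/C * 228 C
V = 13611.6 uV
V = 13.612 mV

13.612 mV


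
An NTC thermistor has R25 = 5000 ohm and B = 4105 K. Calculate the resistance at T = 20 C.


NTC thermistor equation: Rt = R25 * exp(B * (1/T - 1/T25)).
T in Kelvin: 293.15 K, T25 = 298.15 K
1/T - 1/T25 = 1/293.15 - 1/298.15 = 5.721e-05
B * (1/T - 1/T25) = 4105 * 5.721e-05 = 0.2348
Rt = 5000 * exp(0.2348) = 6323.5 ohm

6323.5 ohm


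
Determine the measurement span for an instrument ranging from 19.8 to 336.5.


Span = upper range - lower range.
Span = 336.5 - (19.8)
Span = 316.7

316.7


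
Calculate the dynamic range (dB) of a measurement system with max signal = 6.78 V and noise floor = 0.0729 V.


Dynamic range = 20 * log10(Vmax / Vnoise).
DR = 20 * log10(6.78 / 0.0729)
DR = 20 * log10(93.0)
DR = 39.37 dB

39.37 dB


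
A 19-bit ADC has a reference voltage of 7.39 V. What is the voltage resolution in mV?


The resolution (LSB) of an ADC is Vref / 2^n.
LSB = 7.39 / 2^19
LSB = 7.39 / 524288
LSB = 1.41e-05 V = 0.01409531 mV

0.01409531 mV


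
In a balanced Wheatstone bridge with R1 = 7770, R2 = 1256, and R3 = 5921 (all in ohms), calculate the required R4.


At balance: R1*R4 = R2*R3, so R4 = R2*R3/R1.
R4 = 1256 * 5921 / 7770
R4 = 7436776 / 7770
R4 = 957.11 ohm

957.11 ohm


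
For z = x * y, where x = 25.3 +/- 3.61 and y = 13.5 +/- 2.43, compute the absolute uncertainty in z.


For a product z = x*y, the relative uncertainty is:
uz/z = sqrt((ux/x)^2 + (uy/y)^2)
Relative uncertainties: ux/x = 3.61/25.3 = 0.142688
uy/y = 2.43/13.5 = 0.18
z = 25.3 * 13.5 = 341.6
uz = 341.6 * sqrt(0.142688^2 + 0.18^2) = 78.452

78.452


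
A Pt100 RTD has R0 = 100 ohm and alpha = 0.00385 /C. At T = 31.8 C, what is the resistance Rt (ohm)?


The RTD equation: Rt = R0 * (1 + alpha * T).
Rt = 100 * (1 + 0.00385 * 31.8)
Rt = 100 * (1 + 0.12243)
Rt = 100 * 1.12243
Rt = 112.243 ohm

112.243 ohm


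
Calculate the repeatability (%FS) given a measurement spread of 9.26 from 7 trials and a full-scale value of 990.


Repeatability = (spread / full scale) * 100%.
R = (9.26 / 990) * 100
R = 0.935 %FS

0.935 %FS


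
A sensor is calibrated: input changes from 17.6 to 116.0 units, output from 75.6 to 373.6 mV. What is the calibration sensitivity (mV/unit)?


Sensitivity = (y2 - y1) / (x2 - x1).
S = (373.6 - 75.6) / (116.0 - 17.6)
S = 298.0 / 98.4
S = 3.0285 mV/unit

3.0285 mV/unit


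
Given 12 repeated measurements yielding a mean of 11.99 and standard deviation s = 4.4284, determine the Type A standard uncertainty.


The standard uncertainty for Type A evaluation is u = s / sqrt(n).
u = 4.4284 / sqrt(12)
u = 4.4284 / 3.4641
u = 1.2784

1.2784


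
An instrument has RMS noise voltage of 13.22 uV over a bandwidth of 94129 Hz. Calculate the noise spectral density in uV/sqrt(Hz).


Noise spectral density = Vrms / sqrt(BW).
NSD = 13.22 / sqrt(94129)
NSD = 13.22 / 306.8045
NSD = 0.0431 uV/sqrt(Hz)

0.0431 uV/sqrt(Hz)


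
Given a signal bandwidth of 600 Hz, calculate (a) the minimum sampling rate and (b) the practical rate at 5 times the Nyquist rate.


By Nyquist theorem, fs_min = 2 * fmax.
fs_min = 2 * 600 = 1200 Hz
Practical rate = 5 * fs_min = 5 * 1200 = 6000 Hz

fs_min = 1200 Hz, fs_practical = 6000 Hz


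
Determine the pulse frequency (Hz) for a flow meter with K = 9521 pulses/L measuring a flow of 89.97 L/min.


Frequency = K * Q / 60 (converting L/min to L/s).
f = 9521 * 89.97 / 60
f = 856604.37 / 60
f = 14276.74 Hz

14276.74 Hz


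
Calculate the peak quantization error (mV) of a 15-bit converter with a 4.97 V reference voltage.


The maximum quantization error is +/- LSB/2.
LSB = Vref / 2^n = 4.97 / 32768 = 0.00015167 V
Max error = LSB / 2 = 0.00015167 / 2 = 7.584e-05 V
Max error = 0.0758 mV

0.0758 mV


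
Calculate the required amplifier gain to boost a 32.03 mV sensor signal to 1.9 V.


Gain = Vout / Vin (converting to same units).
G = 1.9 V / 32.03 mV
G = 1900.0 mV / 32.03 mV
G = 59.32

59.32


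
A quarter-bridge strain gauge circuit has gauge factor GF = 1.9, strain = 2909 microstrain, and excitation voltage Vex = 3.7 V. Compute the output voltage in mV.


Quarter bridge output: Vout = (GF * epsilon * Vex) / 4.
Vout = (1.9 * 2909e-6 * 3.7) / 4
Vout = 0.02045027 / 4 V
Vout = 0.00511257 V = 5.1126 mV

5.1126 mV


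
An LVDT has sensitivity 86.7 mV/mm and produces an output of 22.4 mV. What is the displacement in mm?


Displacement = Vout / sensitivity.
d = 22.4 / 86.7
d = 0.258 mm

0.258 mm


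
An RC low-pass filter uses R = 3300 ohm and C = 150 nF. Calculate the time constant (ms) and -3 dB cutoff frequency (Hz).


Time constant: tau = R * C.
tau = 3300 * 1.50e-07 = 0.000495 s
tau = 0.495 ms
Cutoff frequency: fc = 1 / (2*pi*R*C).
fc = 1 / (2*pi*0.000495) = 321.53 Hz

tau = 0.495 ms, fc = 321.53 Hz


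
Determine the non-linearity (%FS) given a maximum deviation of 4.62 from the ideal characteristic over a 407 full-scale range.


Linearity error = (max deviation / full scale) * 100%.
Linearity = (4.62 / 407) * 100
Linearity = 1.135 %FS

1.135 %FS


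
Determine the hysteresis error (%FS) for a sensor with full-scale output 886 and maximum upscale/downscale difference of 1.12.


Hysteresis = (max difference / full scale) * 100%.
H = (1.12 / 886) * 100
H = 0.126 %FS

0.126 %FS


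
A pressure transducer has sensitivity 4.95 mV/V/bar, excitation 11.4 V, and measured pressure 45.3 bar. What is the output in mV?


Output = sensitivity * Vex * P.
Vout = 4.95 * 11.4 * 45.3
Vout = 56.43 * 45.3
Vout = 2556.28 mV

2556.28 mV


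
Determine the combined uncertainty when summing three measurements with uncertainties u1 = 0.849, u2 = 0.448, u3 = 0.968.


For a sum of independent quantities, uc = sqrt(u1^2 + u2^2 + u3^2).
uc = sqrt(0.849^2 + 0.448^2 + 0.968^2)
uc = sqrt(0.720801 + 0.200704 + 0.937024)
uc = 1.3633

1.3633


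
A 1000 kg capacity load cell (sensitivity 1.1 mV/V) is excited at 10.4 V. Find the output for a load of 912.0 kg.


Vout = rated_output * Vex * (load / capacity).
Vout = 1.1 * 10.4 * (912.0 / 1000)
Vout = 1.1 * 10.4 * 0.912
Vout = 10.433 mV

10.433 mV


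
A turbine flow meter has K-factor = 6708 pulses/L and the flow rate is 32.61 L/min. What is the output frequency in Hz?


Frequency = K * Q / 60 (converting L/min to L/s).
f = 6708 * 32.61 / 60
f = 218747.88 / 60
f = 3645.8 Hz

3645.8 Hz


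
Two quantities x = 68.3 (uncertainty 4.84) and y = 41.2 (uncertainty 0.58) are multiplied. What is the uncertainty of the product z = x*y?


For a product z = x*y, the relative uncertainty is:
uz/z = sqrt((ux/x)^2 + (uy/y)^2)
Relative uncertainties: ux/x = 4.84/68.3 = 0.070864
uy/y = 0.58/41.2 = 0.014078
z = 68.3 * 41.2 = 2814.0
uz = 2814.0 * sqrt(0.070864^2 + 0.014078^2) = 203.305

203.305


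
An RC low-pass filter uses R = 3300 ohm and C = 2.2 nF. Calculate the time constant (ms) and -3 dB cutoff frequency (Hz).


Time constant: tau = R * C.
tau = 3300 * 2.20e-09 = 7.26e-06 s
tau = 0.0073 ms
Cutoff frequency: fc = 1 / (2*pi*R*C).
fc = 1 / (2*pi*7.26e-06) = 21922.17 Hz

tau = 0.0073 ms, fc = 21922.17 Hz


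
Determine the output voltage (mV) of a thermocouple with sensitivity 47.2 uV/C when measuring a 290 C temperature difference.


The thermocouple output V = sensitivity * dT.
V = 47.2 uV/C * 290 C
V = 13688.0 uV
V = 13.688 mV

13.688 mV


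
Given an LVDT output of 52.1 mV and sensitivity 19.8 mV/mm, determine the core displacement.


Displacement = Vout / sensitivity.
d = 52.1 / 19.8
d = 2.631 mm

2.631 mm


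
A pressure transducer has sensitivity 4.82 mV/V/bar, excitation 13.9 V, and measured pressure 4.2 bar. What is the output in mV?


Output = sensitivity * Vex * P.
Vout = 4.82 * 13.9 * 4.2
Vout = 66.998 * 4.2
Vout = 281.39 mV

281.39 mV


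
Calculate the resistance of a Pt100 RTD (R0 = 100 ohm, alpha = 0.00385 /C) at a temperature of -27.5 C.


The RTD equation: Rt = R0 * (1 + alpha * T).
Rt = 100 * (1 + 0.00385 * -27.5)
Rt = 100 * (1 + -0.105875)
Rt = 100 * 0.894125
Rt = 89.413 ohm

89.413 ohm


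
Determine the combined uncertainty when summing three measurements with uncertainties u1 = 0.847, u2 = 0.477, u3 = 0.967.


For a sum of independent quantities, uc = sqrt(u1^2 + u2^2 + u3^2).
uc = sqrt(0.847^2 + 0.477^2 + 0.967^2)
uc = sqrt(0.717409 + 0.227529 + 0.935089)
uc = 1.3711

1.3711


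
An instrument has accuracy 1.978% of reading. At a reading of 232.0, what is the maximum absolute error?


Absolute error = (accuracy% / 100) * reading.
Error = (1.978 / 100) * 232.0
Error = 0.01978 * 232.0
Error = 4.589

4.589


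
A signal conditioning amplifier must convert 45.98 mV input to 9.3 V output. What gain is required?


Gain = Vout / Vin (converting to same units).
G = 9.3 V / 45.98 mV
G = 9300.0 mV / 45.98 mV
G = 202.26

202.26


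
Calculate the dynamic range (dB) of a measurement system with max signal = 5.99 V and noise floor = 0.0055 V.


Dynamic range = 20 * log10(Vmax / Vnoise).
DR = 20 * log10(5.99 / 0.0055)
DR = 20 * log10(1089.09)
DR = 60.74 dB

60.74 dB


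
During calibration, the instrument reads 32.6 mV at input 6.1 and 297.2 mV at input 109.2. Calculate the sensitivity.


Sensitivity = (y2 - y1) / (x2 - x1).
S = (297.2 - 32.6) / (109.2 - 6.1)
S = 264.6 / 103.1
S = 2.5664 mV/unit

2.5664 mV/unit


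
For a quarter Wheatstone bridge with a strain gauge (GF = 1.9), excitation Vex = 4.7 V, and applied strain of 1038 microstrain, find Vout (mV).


Quarter bridge output: Vout = (GF * epsilon * Vex) / 4.
Vout = (1.9 * 1038e-6 * 4.7) / 4
Vout = 0.00926934 / 4 V
Vout = 0.00231733 V = 2.3173 mV

2.3173 mV


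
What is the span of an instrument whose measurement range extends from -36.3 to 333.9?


Span = upper range - lower range.
Span = 333.9 - (-36.3)
Span = 370.2

370.2


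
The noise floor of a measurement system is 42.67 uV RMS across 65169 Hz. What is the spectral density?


Noise spectral density = Vrms / sqrt(BW).
NSD = 42.67 / sqrt(65169)
NSD = 42.67 / 255.2822
NSD = 0.1671 uV/sqrt(Hz)

0.1671 uV/sqrt(Hz)


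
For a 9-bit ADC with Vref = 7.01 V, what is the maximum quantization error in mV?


The maximum quantization error is +/- LSB/2.
LSB = Vref / 2^n = 7.01 / 512 = 0.01369141 V
Max error = LSB / 2 = 0.01369141 / 2 = 0.0068457 V
Max error = 6.8457 mV

6.8457 mV


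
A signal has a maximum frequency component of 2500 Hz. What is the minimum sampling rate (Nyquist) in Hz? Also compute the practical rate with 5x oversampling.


By Nyquist theorem, fs_min = 2 * fmax.
fs_min = 2 * 2500 = 5000 Hz
Practical rate = 5 * fs_min = 5 * 5000 = 25000 Hz

fs_min = 5000 Hz, fs_practical = 25000 Hz


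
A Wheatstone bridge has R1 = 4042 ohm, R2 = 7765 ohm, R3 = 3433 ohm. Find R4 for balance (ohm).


At balance: R1*R4 = R2*R3, so R4 = R2*R3/R1.
R4 = 7765 * 3433 / 4042
R4 = 26657245 / 4042
R4 = 6595.06 ohm

6595.06 ohm


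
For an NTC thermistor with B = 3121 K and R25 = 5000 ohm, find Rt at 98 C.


NTC thermistor equation: Rt = R25 * exp(B * (1/T - 1/T25)).
T in Kelvin: 371.15 K, T25 = 298.15 K
1/T - 1/T25 = 1/371.15 - 1/298.15 = -0.00065969
B * (1/T - 1/T25) = 3121 * -0.00065969 = -2.0589
Rt = 5000 * exp(-2.0589) = 638.0 ohm

638.0 ohm


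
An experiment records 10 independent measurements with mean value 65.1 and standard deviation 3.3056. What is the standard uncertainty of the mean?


The standard uncertainty for Type A evaluation is u = s / sqrt(n).
u = 3.3056 / sqrt(10)
u = 3.3056 / 3.1623
u = 1.0453

1.0453


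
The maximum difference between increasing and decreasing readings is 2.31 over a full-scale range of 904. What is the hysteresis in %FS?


Hysteresis = (max difference / full scale) * 100%.
H = (2.31 / 904) * 100
H = 0.256 %FS

0.256 %FS


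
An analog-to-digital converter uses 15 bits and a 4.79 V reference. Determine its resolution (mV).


The resolution (LSB) of an ADC is Vref / 2^n.
LSB = 4.79 / 2^15
LSB = 4.79 / 32768
LSB = 0.00014618 V = 0.1461792 mV

0.1461792 mV


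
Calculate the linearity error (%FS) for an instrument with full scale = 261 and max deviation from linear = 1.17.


Linearity error = (max deviation / full scale) * 100%.
Linearity = (1.17 / 261) * 100
Linearity = 0.448 %FS

0.448 %FS


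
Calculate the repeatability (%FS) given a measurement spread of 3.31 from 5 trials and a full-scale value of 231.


Repeatability = (spread / full scale) * 100%.
R = (3.31 / 231) * 100
R = 1.433 %FS

1.433 %FS


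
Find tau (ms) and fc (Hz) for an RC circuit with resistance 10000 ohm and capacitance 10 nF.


Time constant: tau = R * C.
tau = 10000 * 1.00e-08 = 0.0001 s
tau = 0.1 ms
Cutoff frequency: fc = 1 / (2*pi*R*C).
fc = 1 / (2*pi*0.0001) = 1591.55 Hz

tau = 0.1 ms, fc = 1591.55 Hz


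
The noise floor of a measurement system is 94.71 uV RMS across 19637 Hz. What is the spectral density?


Noise spectral density = Vrms / sqrt(BW).
NSD = 94.71 / sqrt(19637)
NSD = 94.71 / 140.1321
NSD = 0.6759 uV/sqrt(Hz)

0.6759 uV/sqrt(Hz)


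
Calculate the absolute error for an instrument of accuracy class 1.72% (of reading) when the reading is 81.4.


Absolute error = (accuracy% / 100) * reading.
Error = (1.72 / 100) * 81.4
Error = 0.0172 * 81.4
Error = 1.4001

1.4001


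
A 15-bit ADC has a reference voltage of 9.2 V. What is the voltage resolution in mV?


The resolution (LSB) of an ADC is Vref / 2^n.
LSB = 9.2 / 2^15
LSB = 9.2 / 32768
LSB = 0.00028076 V = 0.28076172 mV

0.28076172 mV


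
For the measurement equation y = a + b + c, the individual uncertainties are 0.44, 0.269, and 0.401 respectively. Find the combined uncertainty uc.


For a sum of independent quantities, uc = sqrt(u1^2 + u2^2 + u3^2).
uc = sqrt(0.44^2 + 0.269^2 + 0.401^2)
uc = sqrt(0.1936 + 0.072361 + 0.160801)
uc = 0.6533

0.6533


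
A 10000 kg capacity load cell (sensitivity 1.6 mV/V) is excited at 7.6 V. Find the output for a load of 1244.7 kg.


Vout = rated_output * Vex * (load / capacity).
Vout = 1.6 * 7.6 * (1244.7 / 10000)
Vout = 1.6 * 7.6 * 0.12447
Vout = 1.514 mV

1.514 mV


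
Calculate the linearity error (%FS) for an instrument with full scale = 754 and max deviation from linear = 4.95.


Linearity error = (max deviation / full scale) * 100%.
Linearity = (4.95 / 754) * 100
Linearity = 0.656 %FS

0.656 %FS
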